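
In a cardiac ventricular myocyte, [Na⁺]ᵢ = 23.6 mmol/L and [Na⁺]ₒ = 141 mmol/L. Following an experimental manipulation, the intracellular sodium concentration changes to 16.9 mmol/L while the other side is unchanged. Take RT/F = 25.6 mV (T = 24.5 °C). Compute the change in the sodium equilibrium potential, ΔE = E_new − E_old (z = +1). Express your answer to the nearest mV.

E_old = (25.6/1)·ln(141/23.6) = 45.76 mV
E_new = (25.6/1)·ln(141/16.9) = 54.31 mV
ΔE = 54.31 − (45.76) = 8.55 mV

9 mV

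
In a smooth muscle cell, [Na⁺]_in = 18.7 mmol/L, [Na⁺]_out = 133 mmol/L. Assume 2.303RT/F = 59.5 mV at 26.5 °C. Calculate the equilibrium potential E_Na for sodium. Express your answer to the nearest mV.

E = (59.5/z) · log₁₀([Na⁺]_out/[Na⁺]_in) with z = +1.
= (59.5/1) · log₁₀(133/18.7) = 59.50 · log₁₀(7.112)
= 59.50 · (0.8520) = 50.69 mV

51 mV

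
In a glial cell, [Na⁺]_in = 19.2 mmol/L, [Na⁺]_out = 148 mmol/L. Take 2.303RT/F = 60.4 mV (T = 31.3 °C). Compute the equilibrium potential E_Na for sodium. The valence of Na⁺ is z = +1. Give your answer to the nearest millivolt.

54 mV

E = (60.4/z) · log₁₀([Na⁺]_out/[Na⁺]_in) with z = +1.
= (60.4/1) · log₁₀(148/19.2) = 60.40 · log₁₀(7.708)
= 60.40 · (0.8870) = 53.57 mV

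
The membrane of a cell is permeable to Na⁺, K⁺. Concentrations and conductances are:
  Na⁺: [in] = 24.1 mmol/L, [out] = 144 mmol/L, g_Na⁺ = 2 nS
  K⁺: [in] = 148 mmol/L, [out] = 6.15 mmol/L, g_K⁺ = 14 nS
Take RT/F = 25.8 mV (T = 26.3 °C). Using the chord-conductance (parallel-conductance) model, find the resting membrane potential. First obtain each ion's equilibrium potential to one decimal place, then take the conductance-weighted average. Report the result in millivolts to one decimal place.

-66.1 mV

E_Na⁺ = (25.8/1)·ln(144/24.1) = 46.1 mV
E_K⁺ = (25.8/1)·ln(6.15/148) = -82.1 mV
Vm = (Σ gᵢEᵢ)/(Σ gᵢ) = (2·46.1 + 14·-82.1) / (2 + 14)
= -1057.20 / 16 = -66.07 mV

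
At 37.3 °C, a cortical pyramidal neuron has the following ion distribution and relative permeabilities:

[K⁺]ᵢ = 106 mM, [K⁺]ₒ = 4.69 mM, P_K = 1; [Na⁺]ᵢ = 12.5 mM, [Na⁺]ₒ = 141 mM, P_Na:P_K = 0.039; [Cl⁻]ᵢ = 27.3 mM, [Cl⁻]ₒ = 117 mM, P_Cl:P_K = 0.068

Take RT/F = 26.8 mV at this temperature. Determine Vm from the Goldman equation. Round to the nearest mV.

Vm = 26.8 · ln[(Σ P·[cation]ₒ + Σ P·[anion]ᵢ) / (Σ P·[cation]ᵢ + Σ P·[anion]ₒ)]
Numerator = 1×4.69 + 0.039×141 + 0.068×27.3 = 12.05
Denominator = 1×106 + 0.039×12.5 + 0.068×117 = 114.4
Vm = 26.8 · ln(0.10525) = 26.8 × (-2.2514) = -60.34 mV

-60 mV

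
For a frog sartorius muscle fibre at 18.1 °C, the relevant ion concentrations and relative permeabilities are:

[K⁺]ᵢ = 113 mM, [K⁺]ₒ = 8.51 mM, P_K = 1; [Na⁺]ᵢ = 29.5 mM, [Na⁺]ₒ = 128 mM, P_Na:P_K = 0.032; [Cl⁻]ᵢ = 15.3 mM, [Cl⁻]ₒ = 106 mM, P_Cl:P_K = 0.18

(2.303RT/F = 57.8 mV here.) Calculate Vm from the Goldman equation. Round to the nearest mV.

Vm = 57.8 · log₁₀[(Σ P·[cation]ₒ + Σ P·[anion]ᵢ) / (Σ P·[cation]ᵢ + Σ P·[anion]ₒ)]
Numerator = 1×8.51 + 0.032×128 + 0.18×15.3 = 15.36
Denominator = 1×113 + 0.032×29.5 + 0.18×106 = 133
Vm = 57.8 · log₁₀(0.11547) = 57.8 × (-0.9375) = -54.19 mV

-54 mV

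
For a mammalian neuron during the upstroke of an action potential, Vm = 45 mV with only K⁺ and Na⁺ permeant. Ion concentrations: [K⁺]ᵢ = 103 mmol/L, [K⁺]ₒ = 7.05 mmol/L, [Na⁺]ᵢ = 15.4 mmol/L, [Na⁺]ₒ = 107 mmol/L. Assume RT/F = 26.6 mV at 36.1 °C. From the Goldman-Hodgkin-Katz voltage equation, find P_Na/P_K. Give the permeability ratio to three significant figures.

23.6

Let α = P_Na/P_K. GHK: Vm = 26.6·ln[(Kₒ + α·Naₒ)/(Kᵢ + α·Naᵢ)].
e^(Vm/26.6) = e^(45.0/26.6) = 5.4289
So 5.4289·(Kᵢ + α·Naᵢ) = Kₒ + α·Naₒ → α = (5.4289·103.0 − 7.05) / (107.0 − 5.4289·15.4)
α = (559.2 − 7.05) / (107.0 − 83.6) = 552.1/23.4 = 23.6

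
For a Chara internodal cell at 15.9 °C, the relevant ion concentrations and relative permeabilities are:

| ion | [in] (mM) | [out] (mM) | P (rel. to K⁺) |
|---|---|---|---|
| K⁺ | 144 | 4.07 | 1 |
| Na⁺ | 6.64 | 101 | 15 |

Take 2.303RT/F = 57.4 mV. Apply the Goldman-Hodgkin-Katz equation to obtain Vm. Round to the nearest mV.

Vm = 57.4 · log₁₀[(Σ P·[cation]ₒ + Σ P·[anion]ᵢ) / (Σ P·[cation]ᵢ + Σ P·[anion]ₒ)]
Numerator = 1×4.07 + 15×101 = 1519
Denominator = 1×144 + 15×6.64 = 243.6
Vm = 57.4 · log₁₀(6.2359) = 57.4 × (0.7949) = 45.63 mV

46 mV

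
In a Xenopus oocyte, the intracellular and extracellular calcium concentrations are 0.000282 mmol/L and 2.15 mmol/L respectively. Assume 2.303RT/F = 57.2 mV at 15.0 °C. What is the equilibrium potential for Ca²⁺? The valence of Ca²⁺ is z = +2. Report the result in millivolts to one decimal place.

111.0 mV

E = (57.2/z) · log₁₀([Ca²⁺]_out/[Ca²⁺]_in) with z = +2.
= (57.2/2) · log₁₀(2.15/0.000282) = 28.60 · log₁₀(7624)
= 28.60 · (3.8822) = 111.03 mV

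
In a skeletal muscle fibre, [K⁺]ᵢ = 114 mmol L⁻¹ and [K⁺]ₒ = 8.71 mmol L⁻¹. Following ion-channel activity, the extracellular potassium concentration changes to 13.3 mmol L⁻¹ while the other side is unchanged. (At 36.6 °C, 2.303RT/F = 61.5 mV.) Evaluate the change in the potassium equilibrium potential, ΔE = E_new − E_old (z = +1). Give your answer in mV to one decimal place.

E_old = (61.5/1)·log₁₀(8.71/114) = -68.69 mV
E_new = (61.5/1)·log₁₀(13.3/114) = -57.38 mV
ΔE = -57.38 − (-68.69) = 11.31 mV

11.3 mV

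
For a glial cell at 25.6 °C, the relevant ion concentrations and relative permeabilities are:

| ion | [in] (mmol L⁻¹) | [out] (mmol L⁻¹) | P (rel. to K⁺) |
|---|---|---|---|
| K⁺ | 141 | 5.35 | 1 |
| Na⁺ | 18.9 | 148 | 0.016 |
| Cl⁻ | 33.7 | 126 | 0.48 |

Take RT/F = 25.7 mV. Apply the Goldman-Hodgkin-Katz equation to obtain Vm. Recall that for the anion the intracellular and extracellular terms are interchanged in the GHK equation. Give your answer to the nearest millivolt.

Vm = 25.7 · ln[(Σ P·[cation]ₒ + Σ P·[anion]ᵢ) / (Σ P·[cation]ᵢ + Σ P·[anion]ₒ)]
Numerator = 1×5.35 + 0.016×148 + 0.48×33.7 = 23.89
Denominator = 1×141 + 0.016×18.9 + 0.48×126 = 201.8
Vm = 25.7 · ln(0.11841) = 25.7 × (-2.1336) = -54.83 mV

-55 mV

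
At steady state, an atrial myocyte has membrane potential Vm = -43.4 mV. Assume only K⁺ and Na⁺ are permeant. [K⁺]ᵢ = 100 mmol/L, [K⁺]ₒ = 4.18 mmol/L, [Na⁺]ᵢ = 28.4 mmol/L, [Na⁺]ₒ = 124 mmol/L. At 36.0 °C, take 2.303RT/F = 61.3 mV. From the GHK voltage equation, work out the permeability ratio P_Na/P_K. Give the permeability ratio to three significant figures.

0.130

Let α = P_Na/P_K. GHK: Vm = 61.3·log₁₀[(Kₒ + α·Naₒ)/(Kᵢ + α·Naᵢ)].
10^(Vm/61.3) = 10^(-43.4/61.3) = 0.19589
So 0.19589·(Kᵢ + α·Naᵢ) = Kₒ + α·Naₒ → α = (0.19589·100.0 − 4.18) / (124.0 − 0.19589·28.4)
α = (19.59 − 4.18) / (124.0 − 5.563) = 15.41/118.4 = 0.1301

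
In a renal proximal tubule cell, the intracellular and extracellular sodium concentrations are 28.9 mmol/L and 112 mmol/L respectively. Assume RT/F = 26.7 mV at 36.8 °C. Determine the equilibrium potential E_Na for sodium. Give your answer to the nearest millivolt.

36 mV

E = (26.7/z) · ln([Na⁺]_out/[Na⁺]_in) with z = +1.
= (26.7/1) · ln(112/28.9) = 26.70 · ln(3.875)
= 26.70 · (1.3547) = 36.17 mV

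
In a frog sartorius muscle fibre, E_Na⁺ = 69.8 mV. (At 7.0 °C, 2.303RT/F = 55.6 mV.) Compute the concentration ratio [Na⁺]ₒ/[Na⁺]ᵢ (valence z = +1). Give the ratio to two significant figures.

log₁₀([out]/[in]) = E·z/(55.6) = 69.8 × 1 / 55.6 = 1.2554
[out]/[in] = 10^(1.2554) = 18.01

18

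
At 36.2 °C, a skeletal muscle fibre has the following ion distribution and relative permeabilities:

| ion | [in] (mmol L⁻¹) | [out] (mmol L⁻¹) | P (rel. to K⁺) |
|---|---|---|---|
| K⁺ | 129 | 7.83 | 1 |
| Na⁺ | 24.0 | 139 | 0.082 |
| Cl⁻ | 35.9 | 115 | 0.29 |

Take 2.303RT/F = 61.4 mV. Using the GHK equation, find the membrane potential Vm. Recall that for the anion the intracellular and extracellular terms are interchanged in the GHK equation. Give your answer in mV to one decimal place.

Vm = 61.4 · log₁₀[(Σ P·[cation]ₒ + Σ P·[anion]ᵢ) / (Σ P·[cation]ᵢ + Σ P·[anion]ₒ)]
Numerator = 1×7.83 + 0.082×139 + 0.29×35.9 = 29.64
Denominator = 1×129 + 0.082×24.0 + 0.29×115 = 164.3
Vm = 61.4 · log₁₀(0.18038) = 61.4 × (-0.7438) = -45.67 mV

-45.7 mV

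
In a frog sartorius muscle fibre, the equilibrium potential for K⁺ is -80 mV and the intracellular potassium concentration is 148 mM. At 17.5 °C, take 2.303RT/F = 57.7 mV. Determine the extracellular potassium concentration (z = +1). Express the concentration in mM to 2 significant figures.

6.1 mM

Nernst: E = (57.7/1) · log₁₀([out]/[in]), so log₁₀([out]/[in]) = -80.0 × 1 / 57.7 = -1.3865.
[out]/[in] = 10^(-1.3865) = 0.04107.
[out] = 0.04107 × 148 = 6.078 mM.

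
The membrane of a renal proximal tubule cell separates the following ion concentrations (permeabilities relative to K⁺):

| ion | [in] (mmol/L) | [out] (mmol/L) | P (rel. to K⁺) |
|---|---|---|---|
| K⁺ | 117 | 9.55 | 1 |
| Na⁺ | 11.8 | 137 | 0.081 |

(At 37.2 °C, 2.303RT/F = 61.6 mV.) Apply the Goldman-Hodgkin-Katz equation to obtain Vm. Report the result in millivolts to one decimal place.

-46.6 mV

Vm = 61.6 · log₁₀[(Σ P·[cation]ₒ + Σ P·[anion]ᵢ) / (Σ P·[cation]ᵢ + Σ P·[anion]ₒ)]
Numerator = 1×9.55 + 0.081×137 = 20.65
Denominator = 1×117 + 0.081×11.8 = 118
Vm = 61.6 · log₁₀(0.17504) = 61.6 × (-0.7569) = -46.62 mV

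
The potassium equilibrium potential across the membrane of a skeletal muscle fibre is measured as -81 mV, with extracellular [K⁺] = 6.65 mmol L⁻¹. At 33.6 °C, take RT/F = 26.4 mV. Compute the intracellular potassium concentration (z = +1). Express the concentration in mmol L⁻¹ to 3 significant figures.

143 mmol L⁻¹

Nernst: E = (26.4/1) · ln([out]/[in]), so ln([out]/[in]) = -81.0 × 1 / 26.4 = -3.0682.
[out]/[in] = e^(-3.0682) = 0.04651.
[in] = 6.65 / 0.04651 = 143 mmol L⁻¹.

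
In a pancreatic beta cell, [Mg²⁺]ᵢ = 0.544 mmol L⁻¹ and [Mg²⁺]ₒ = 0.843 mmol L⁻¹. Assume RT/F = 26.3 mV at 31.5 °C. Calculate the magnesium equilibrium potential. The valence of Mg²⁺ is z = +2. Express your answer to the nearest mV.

6 mV

E = (26.3/z) · ln([Mg²⁺]_out/[Mg²⁺]_in) with z = +2.
= (26.3/2) · ln(0.843/0.544) = 13.15 · ln(1.55)
= 13.15 · (0.4380) = 5.76 mV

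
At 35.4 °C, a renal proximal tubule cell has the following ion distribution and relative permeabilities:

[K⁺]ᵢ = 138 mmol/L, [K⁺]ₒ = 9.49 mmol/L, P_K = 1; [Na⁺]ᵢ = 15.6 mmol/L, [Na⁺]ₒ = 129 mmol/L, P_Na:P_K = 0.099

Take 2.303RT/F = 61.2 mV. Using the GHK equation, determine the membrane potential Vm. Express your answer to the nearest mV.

-49 mV

Vm = 61.2 · log₁₀[(Σ P·[cation]ₒ + Σ P·[anion]ᵢ) / (Σ P·[cation]ᵢ + Σ P·[anion]ₒ)]
Numerator = 1×9.49 + 0.099×129 = 22.26
Denominator = 1×138 + 0.099×15.6 = 139.5
Vm = 61.2 · log₁₀(0.15953) = 61.2 × (-0.7972) = -48.79 mV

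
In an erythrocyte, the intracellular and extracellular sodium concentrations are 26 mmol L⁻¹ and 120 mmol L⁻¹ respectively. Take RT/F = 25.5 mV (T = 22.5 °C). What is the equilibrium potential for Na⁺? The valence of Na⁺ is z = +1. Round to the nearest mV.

E = (25.5/z) · ln([Na⁺]_out/[Na⁺]_in) with z = +1.
= (25.5/1) · ln(120/26) = 25.50 · ln(4.615)
= 25.50 · (1.5294) = 39.00 mV

39 mV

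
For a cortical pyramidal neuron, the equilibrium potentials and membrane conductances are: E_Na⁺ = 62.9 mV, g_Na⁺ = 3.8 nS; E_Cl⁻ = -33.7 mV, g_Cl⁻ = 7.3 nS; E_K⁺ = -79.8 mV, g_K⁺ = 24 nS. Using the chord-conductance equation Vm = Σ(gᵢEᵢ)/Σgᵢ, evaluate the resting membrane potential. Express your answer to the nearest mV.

Σ gᵢEᵢ = 3.8·(62.9) + 7.3·(-33.7) + 24·(-79.8) = -1922.19
Σ gᵢ = 3.8 + 7.3 + 24 = 35.1
Vm = -1922.19 / 35.1 = -54.76 mV

-55 mV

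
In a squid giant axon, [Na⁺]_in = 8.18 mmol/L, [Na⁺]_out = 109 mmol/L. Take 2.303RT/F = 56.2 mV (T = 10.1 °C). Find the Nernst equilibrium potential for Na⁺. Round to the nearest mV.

63 mV

E = (56.2/z) · log₁₀([Na⁺]_out/[Na⁺]_in) with z = +1.
= (56.2/1) · log₁₀(109/8.18) = 56.20 · log₁₀(13.33)
= 56.20 · (1.1247) = 63.21 mV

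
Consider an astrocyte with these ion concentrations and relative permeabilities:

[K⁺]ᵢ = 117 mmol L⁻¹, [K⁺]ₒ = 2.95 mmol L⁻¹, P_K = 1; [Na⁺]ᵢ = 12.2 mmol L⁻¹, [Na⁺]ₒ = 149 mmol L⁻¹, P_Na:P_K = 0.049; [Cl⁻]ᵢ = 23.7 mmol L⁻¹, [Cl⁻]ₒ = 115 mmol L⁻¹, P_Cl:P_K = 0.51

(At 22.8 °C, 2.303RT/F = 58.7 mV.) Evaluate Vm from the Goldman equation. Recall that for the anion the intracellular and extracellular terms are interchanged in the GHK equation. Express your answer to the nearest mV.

Vm = 58.7 · log₁₀[(Σ P·[cation]ₒ + Σ P·[anion]ᵢ) / (Σ P·[cation]ᵢ + Σ P·[anion]ₒ)]
Numerator = 1×2.95 + 0.049×149 + 0.51×23.7 = 22.34
Denominator = 1×117 + 0.049×12.2 + 0.51×115 = 176.2
Vm = 58.7 · log₁₀(0.12674) = 58.7 × (-0.8971) = -52.66 mV

-53 mV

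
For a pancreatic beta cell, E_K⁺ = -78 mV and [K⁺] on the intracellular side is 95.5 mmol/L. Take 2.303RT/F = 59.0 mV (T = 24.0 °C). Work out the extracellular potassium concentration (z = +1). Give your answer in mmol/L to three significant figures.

Nernst: E = (59.0/1) · log₁₀([out]/[in]), so log₁₀([out]/[in]) = -78.0 × 1 / 59.0 = -1.3220.
[out]/[in] = 10^(-1.3220) = 0.04764.
[out] = 0.04764 × 95.5 = 4.55 mmol/L.

4.55 mmol/L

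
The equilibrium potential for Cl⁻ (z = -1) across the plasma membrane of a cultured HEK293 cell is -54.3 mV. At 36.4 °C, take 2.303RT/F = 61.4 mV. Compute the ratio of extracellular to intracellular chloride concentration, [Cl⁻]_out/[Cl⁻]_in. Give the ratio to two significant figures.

7.7

log₁₀([out]/[in]) = E·z/(61.4) = -54.3 × -1 / 61.4 = 0.8844
[out]/[in] = 10^(0.8844) = 7.662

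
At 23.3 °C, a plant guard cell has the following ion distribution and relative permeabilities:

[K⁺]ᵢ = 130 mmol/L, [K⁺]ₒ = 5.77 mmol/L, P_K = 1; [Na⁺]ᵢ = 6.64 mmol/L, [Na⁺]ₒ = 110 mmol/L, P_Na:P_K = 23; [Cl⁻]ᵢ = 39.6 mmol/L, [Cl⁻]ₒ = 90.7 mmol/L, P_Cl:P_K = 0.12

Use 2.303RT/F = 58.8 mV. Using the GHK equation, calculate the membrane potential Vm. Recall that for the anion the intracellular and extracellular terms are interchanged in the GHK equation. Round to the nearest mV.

55 mV

Vm = 58.8 · log₁₀[(Σ P·[cation]ₒ + Σ P·[anion]ᵢ) / (Σ P·[cation]ᵢ + Σ P·[anion]ₒ)]
Numerator = 1×5.77 + 23×110 + 0.12×39.6 = 2541
Denominator = 1×130 + 23×6.64 + 0.12×90.7 = 293.6
Vm = 58.8 · log₁₀(8.6529) = 58.8 × (0.9372) = 55.11 mV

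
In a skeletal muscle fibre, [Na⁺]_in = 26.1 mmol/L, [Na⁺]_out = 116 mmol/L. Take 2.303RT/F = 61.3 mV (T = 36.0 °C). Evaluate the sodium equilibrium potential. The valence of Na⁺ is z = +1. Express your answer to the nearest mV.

E = (61.3/z) · log₁₀([Na⁺]_out/[Na⁺]_in) with z = +1.
= (61.3/1) · log₁₀(116/26.1) = 61.30 · log₁₀(4.444)
= 61.30 · (0.6478) = 39.71 mV

40 mV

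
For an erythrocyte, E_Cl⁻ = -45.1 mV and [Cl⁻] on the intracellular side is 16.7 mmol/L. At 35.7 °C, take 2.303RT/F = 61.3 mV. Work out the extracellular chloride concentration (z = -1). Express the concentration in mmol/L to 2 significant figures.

Nernst: E = (61.3/-1) · log₁₀([out]/[in]), so log₁₀([out]/[in]) = -45.1 × -1 / 61.3 = 0.7357.
[out]/[in] = 10^(0.7357) = 5.442.
[out] = 5.442 × 16.7 = 90.87 mmol/L.

91 mmol/L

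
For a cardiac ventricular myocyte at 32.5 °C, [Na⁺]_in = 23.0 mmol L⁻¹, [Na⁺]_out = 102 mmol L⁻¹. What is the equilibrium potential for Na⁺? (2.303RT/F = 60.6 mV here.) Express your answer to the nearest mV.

39 mV

E = (60.6/z) · log₁₀([Na⁺]_out/[Na⁺]_in) with z = +1.
= (60.6/1) · log₁₀(102/23.0) = 60.60 · log₁₀(4.435)
= 60.60 · (0.6469) = 39.20 mV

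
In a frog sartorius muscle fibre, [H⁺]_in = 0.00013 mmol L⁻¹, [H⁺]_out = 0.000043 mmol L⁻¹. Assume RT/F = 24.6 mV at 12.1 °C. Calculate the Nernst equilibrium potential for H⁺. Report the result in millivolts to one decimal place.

-27.2 mV

E = (24.6/z) · ln([H⁺]_out/[H⁺]_in) with z = +1.
= (24.6/1) · ln(0.000043/0.00013) = 24.60 · ln(0.3308)
= 24.60 · (-1.1063) = -27.22 mV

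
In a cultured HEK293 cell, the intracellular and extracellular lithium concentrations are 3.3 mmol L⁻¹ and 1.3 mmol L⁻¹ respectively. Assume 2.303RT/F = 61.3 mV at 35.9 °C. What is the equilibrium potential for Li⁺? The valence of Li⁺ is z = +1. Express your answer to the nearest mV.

-25 mV

E = (61.3/z) · log₁₀([Li⁺]_out/[Li⁺]_in) with z = +1.
= (61.3/1) · log₁₀(1.3/3.3) = 61.30 · log₁₀(0.3939)
= 61.30 · (-0.4046) = -24.80 mV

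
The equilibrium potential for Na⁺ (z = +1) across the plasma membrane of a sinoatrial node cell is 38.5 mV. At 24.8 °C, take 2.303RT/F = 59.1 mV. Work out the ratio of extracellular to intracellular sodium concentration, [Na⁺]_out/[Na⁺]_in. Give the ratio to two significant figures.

4.5

log₁₀([out]/[in]) = E·z/(59.1) = 38.5 × 1 / 59.1 = 0.6514
[out]/[in] = 10^(0.6514) = 4.482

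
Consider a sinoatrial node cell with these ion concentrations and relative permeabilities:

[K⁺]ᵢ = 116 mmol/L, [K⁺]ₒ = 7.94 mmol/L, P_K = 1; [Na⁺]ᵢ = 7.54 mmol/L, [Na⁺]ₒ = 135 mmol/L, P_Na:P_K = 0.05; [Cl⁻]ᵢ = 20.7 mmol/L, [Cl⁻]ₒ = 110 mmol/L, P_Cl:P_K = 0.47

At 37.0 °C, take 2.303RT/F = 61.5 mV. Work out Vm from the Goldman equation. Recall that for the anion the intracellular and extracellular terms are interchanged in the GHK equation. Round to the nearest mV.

-52 mV

Vm = 61.5 · log₁₀[(Σ P·[cation]ₒ + Σ P·[anion]ᵢ) / (Σ P·[cation]ᵢ + Σ P·[anion]ₒ)]
Numerator = 1×7.94 + 0.05×135 + 0.47×20.7 = 24.42
Denominator = 1×116 + 0.05×7.54 + 0.47×110 = 168.1
Vm = 61.5 · log₁₀(0.14528) = 61.5 × (-0.8378) = -51.52 mV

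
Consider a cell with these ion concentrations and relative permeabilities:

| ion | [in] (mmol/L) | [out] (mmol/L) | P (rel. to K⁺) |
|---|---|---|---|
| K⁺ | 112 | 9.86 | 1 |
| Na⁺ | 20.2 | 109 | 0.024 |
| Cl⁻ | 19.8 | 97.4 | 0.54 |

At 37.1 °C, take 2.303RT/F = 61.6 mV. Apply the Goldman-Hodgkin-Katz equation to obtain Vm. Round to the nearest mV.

-53 mV

Vm = 61.6 · log₁₀[(Σ P·[cation]ₒ + Σ P·[anion]ᵢ) / (Σ P·[cation]ᵢ + Σ P·[anion]ₒ)]
Numerator = 1×9.86 + 0.024×109 + 0.54×19.8 = 23.17
Denominator = 1×112 + 0.024×20.2 + 0.54×97.4 = 165.1
Vm = 61.6 · log₁₀(0.14034) = 61.6 × (-0.8528) = -52.53 mV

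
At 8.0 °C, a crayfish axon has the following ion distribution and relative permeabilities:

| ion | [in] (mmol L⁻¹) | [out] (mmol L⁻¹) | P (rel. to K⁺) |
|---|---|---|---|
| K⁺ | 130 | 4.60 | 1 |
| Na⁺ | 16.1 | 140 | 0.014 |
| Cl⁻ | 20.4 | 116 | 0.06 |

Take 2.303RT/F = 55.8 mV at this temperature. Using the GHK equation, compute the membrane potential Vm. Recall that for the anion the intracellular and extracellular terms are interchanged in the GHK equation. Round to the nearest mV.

-70 mV

Vm = 55.8 · log₁₀[(Σ P·[cation]ₒ + Σ P·[anion]ᵢ) / (Σ P·[cation]ᵢ + Σ P·[anion]ₒ)]
Numerator = 1×4.60 + 0.014×140 + 0.06×20.4 = 7.784
Denominator = 1×130 + 0.014×16.1 + 0.06×116 = 137.2
Vm = 55.8 · log₁₀(0.056741) = 55.8 × (-1.2461) = -69.53 mV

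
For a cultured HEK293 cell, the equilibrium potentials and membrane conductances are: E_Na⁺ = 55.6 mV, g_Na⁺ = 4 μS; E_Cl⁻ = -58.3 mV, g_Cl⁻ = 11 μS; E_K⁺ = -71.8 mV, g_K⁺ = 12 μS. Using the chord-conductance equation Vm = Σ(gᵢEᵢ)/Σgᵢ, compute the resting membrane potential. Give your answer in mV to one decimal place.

-47.4 mV

Σ gᵢEᵢ = 4·(55.6) + 11·(-58.3) + 12·(-71.8) = -1280.50
Σ gᵢ = 4 + 11 + 12 = 27
Vm = -1280.50 / 27 = -47.43 mV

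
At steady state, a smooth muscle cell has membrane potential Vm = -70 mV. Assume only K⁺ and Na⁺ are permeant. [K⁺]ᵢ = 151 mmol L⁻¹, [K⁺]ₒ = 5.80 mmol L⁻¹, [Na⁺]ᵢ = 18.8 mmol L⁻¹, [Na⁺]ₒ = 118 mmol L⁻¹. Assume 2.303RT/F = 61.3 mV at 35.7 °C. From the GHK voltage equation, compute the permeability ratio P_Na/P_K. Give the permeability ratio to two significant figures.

Let α = P_Na/P_K. GHK: Vm = 61.3·log₁₀[(Kₒ + α·Naₒ)/(Kᵢ + α·Naᵢ)].
10^(Vm/61.3) = 10^(-70.0/61.3) = 0.072123
So 0.072123·(Kᵢ + α·Naᵢ) = Kₒ + α·Naₒ → α = (0.072123·151.0 − 5.8) / (118.0 − 0.072123·18.8)
α = (10.89 − 5.8) / (118.0 − 1.356) = 5.091/116.6 = 0.04364

0.044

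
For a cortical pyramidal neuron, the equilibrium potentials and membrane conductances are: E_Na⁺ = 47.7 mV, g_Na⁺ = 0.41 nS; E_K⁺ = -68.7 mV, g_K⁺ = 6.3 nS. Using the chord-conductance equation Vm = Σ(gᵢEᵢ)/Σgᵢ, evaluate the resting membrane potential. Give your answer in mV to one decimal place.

-61.6 mV

Σ gᵢEᵢ = 0.41·(47.7) + 6.3·(-68.7) = -413.25
Σ gᵢ = 0.41 + 6.3 = 6.71
Vm = -413.25 / 6.71 = -61.59 mV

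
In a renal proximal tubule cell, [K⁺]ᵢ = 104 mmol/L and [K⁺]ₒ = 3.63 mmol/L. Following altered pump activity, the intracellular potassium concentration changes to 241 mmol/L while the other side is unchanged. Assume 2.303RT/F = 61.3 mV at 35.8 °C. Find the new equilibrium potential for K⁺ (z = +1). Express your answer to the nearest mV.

-112 mV

After the shift: [K⁺]_out = 3.63, [K⁺]_in = 241 mmol/L.
E_new = (61.3/1)·log₁₀(3.63/241) = 61.30 · (-1.8221) = -111.70 mV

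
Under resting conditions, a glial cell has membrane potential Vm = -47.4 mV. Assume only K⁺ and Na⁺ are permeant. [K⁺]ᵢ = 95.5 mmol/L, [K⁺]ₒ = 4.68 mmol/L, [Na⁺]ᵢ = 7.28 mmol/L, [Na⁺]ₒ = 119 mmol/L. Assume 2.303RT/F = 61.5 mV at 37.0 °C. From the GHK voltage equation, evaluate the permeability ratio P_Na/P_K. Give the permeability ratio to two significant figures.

0.098

Let α = P_Na/P_K. GHK: Vm = 61.5·log₁₀[(Kₒ + α·Naₒ)/(Kᵢ + α·Naᵢ)].
10^(Vm/61.5) = 10^(-47.4/61.5) = 0.16954
So 0.16954·(Kᵢ + α·Naᵢ) = Kₒ + α·Naₒ → α = (0.16954·95.5 − 4.68) / (119.0 − 0.16954·7.28)
α = (16.19 − 4.68) / (119.0 − 1.234) = 11.51/117.8 = 0.09774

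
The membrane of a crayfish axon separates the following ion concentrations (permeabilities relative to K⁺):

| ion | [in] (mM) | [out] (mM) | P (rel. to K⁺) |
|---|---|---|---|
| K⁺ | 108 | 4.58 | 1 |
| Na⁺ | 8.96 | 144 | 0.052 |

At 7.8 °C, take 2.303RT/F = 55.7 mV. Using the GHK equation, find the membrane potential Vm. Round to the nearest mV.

-53 mV

Vm = 55.7 · log₁₀[(Σ P·[cation]ₒ + Σ P·[anion]ᵢ) / (Σ P·[cation]ᵢ + Σ P·[anion]ₒ)]
Numerator = 1×4.58 + 0.052×144 = 12.07
Denominator = 1×108 + 0.052×8.96 = 108.5
Vm = 55.7 · log₁₀(0.11126) = 55.7 × (-0.9537) = -53.12 mV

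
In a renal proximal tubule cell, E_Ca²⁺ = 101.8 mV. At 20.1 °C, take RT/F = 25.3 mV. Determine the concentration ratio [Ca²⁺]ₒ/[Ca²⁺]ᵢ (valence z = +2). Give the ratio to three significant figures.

ln([out]/[in]) = E·z/(25.3) = 101.8 × 2 / 25.3 = 8.0474
[out]/[in] = e^(8.0474) = 3126

3130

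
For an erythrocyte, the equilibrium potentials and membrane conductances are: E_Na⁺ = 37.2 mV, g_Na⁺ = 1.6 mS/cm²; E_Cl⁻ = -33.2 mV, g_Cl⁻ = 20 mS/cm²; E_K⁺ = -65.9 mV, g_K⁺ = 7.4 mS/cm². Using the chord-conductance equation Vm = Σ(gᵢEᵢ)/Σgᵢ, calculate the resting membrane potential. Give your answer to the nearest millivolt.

-38 mV

Σ gᵢEᵢ = 1.6·(37.2) + 20·(-33.2) + 7.4·(-65.9) = -1092.14
Σ gᵢ = 1.6 + 20 + 7.4 = 29
Vm = -1092.14 / 29 = -37.66 mV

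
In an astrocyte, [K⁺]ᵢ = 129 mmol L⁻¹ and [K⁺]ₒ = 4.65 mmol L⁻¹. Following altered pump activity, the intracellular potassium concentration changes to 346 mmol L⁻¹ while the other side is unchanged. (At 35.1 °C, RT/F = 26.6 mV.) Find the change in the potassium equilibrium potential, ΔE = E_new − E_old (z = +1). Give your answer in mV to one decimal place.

E_old = (26.6/1)·ln(4.65/129) = -88.39 mV
E_new = (26.6/1)·ln(4.65/346) = -114.63 mV
ΔE = -114.63 − (-88.39) = -26.24 mV

-26.2 mV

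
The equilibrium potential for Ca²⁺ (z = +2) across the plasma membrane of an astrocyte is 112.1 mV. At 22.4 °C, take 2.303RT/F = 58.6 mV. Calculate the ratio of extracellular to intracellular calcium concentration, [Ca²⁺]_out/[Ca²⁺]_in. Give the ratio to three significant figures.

log₁₀([out]/[in]) = E·z/(58.6) = 112.1 × 2 / 58.6 = 3.8259
[out]/[in] = 10^(3.8259) = 6698

6700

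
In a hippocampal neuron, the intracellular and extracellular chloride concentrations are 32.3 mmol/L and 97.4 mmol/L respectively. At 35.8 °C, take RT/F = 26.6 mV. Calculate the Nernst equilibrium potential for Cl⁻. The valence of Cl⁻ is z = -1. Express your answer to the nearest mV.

E = (26.6/z) · ln([Cl⁻]_out/[Cl⁻]_in) with z = -1.
For an anion, dividing by z = -1 reverses the sign.
= (26.6/-1) · ln(97.4/32.3) = -26.60 · ln(3.015)
= -26.60 · (1.1038) = -29.36 mV

-29 mV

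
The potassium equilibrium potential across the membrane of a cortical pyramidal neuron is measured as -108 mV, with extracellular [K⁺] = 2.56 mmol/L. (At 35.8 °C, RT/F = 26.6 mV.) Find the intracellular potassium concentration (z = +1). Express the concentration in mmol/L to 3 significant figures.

Nernst: E = (26.6/1) · ln([out]/[in]), so ln([out]/[in]) = -108.0 × 1 / 26.6 = -4.0602.
[out]/[in] = e^(-4.0602) = 0.01725.
[in] = 2.56 / 0.01725 = 148.4 mmol/L.

148 mmol/L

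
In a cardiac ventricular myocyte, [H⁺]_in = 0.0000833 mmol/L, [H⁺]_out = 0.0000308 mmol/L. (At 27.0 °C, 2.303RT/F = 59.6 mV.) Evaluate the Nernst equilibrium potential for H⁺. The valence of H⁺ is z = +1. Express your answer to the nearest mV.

E = (59.6/z) · log₁₀([H⁺]_out/[H⁺]_in) with z = +1.
= (59.6/1) · log₁₀(0.0000308/0.0000833) = 59.60 · log₁₀(0.3697)
= 59.60 · (-0.4321) = -25.75 mV

-26 mV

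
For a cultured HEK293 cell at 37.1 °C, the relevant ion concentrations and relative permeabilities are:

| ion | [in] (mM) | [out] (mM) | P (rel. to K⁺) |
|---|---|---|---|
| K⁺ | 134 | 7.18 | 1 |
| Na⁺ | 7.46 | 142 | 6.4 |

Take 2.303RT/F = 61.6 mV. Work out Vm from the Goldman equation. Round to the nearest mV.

43 mV

Vm = 61.6 · log₁₀[(Σ P·[cation]ₒ + Σ P·[anion]ᵢ) / (Σ P·[cation]ᵢ + Σ P·[anion]ₒ)]
Numerator = 1×7.18 + 6.4×142 = 916
Denominator = 1×134 + 6.4×7.46 = 181.7
Vm = 61.6 · log₁₀(5.0399) = 61.6 × (0.7024) = 43.27 mV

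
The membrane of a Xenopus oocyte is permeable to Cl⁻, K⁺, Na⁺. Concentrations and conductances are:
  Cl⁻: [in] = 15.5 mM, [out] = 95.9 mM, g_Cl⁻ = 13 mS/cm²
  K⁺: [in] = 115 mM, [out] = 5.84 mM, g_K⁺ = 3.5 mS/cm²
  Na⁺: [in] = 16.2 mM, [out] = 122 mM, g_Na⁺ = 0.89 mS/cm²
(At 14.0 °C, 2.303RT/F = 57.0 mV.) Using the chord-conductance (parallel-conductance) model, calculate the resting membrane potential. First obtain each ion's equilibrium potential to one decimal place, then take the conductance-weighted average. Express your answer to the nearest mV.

E_Cl⁻ = (57.0/-1)·log₁₀(95.9/15.5) = -45.1 mV
E_K⁺ = (57.0/1)·log₁₀(5.84/115) = -73.8 mV
E_Na⁺ = (57.0/1)·log₁₀(122/16.2) = 50.0 mV
Vm = (Σ gᵢEᵢ)/(Σ gᵢ) = (13·-45.1 + 3.5·-73.8 + 0.89·50.0) / (13 + 3.5 + 0.89)
= -800.10 / 17.39 = -46.01 mV

-46 mV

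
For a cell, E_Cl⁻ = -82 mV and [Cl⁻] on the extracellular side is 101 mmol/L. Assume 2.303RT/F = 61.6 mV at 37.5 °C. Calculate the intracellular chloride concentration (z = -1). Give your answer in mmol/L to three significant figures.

Nernst: E = (61.6/-1) · log₁₀([out]/[in]), so log₁₀([out]/[in]) = -82.0 × -1 / 61.6 = 1.3312.
[out]/[in] = 10^(1.3312) = 21.44.
[in] = 101 / 21.44 = 4.711 mmol/L.

4.71 mmol/L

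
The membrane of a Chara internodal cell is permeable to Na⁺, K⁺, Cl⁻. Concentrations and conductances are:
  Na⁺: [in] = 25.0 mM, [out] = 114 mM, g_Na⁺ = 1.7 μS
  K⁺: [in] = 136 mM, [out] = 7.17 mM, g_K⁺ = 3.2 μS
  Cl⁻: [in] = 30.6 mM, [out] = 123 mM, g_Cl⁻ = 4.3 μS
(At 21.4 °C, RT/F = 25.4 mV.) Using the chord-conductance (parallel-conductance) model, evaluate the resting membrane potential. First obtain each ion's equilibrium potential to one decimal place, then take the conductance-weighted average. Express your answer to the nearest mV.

E_Na⁺ = (25.4/1)·ln(114/25.0) = 38.5 mV
E_K⁺ = (25.4/1)·ln(7.17/136) = -74.7 mV
E_Cl⁻ = (25.4/-1)·ln(123/30.6) = -35.3 mV
Vm = (Σ gᵢEᵢ)/(Σ gᵢ) = (1.7·38.5 + 3.2·-74.7 + 4.3·-35.3) / (1.7 + 3.2 + 4.3)
= -325.38 / 9.2 = -35.37 mV

-35 mV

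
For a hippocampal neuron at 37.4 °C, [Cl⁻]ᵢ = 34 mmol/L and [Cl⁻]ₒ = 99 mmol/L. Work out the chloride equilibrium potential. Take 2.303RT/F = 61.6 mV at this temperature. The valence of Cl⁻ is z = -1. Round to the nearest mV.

-29 mV

E = (61.6/z) · log₁₀([Cl⁻]_out/[Cl⁻]_in) with z = -1.
For an anion, dividing by z = -1 reverses the sign.
= (61.6/-1) · log₁₀(99/34) = -61.60 · log₁₀(2.912)
= -61.60 · (0.4642) = -28.59 mV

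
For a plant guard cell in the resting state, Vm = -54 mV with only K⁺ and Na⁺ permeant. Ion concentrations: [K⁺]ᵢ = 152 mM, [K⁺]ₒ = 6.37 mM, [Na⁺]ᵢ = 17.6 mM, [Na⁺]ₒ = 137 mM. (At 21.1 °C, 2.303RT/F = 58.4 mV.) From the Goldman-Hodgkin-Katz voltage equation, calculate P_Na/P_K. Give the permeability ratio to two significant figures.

0.087

Let α = P_Na/P_K. GHK: Vm = 58.4·log₁₀[(Kₒ + α·Naₒ)/(Kᵢ + α·Naᵢ)].
10^(Vm/58.4) = 10^(-54.0/58.4) = 0.11894
So 0.11894·(Kᵢ + α·Naᵢ) = Kₒ + α·Naₒ → α = (0.11894·152.0 − 6.37) / (137.0 − 0.11894·17.6)
α = (18.08 − 6.37) / (137.0 − 2.093) = 11.71/134.9 = 0.0868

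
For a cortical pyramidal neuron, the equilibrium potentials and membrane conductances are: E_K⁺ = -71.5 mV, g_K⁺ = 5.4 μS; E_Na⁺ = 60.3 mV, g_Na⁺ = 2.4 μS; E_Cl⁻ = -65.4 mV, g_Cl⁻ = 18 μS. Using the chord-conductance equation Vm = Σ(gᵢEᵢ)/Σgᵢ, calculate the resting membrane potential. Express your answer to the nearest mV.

Σ gᵢEᵢ = 5.4·(-71.5) + 2.4·(60.3) + 18·(-65.4) = -1418.58
Σ gᵢ = 5.4 + 2.4 + 18 = 25.8
Vm = -1418.58 / 25.8 = -54.98 mV

-55 mV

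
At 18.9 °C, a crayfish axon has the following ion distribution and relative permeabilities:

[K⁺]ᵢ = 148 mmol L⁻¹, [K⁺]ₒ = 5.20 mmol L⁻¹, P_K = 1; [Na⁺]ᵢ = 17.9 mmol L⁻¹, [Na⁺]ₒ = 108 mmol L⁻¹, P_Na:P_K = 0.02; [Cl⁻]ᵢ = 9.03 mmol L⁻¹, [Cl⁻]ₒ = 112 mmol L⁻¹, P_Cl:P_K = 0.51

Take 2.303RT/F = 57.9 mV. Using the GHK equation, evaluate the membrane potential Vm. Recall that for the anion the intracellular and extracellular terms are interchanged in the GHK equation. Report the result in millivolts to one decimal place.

-71.5 mV

Vm = 57.9 · log₁₀[(Σ P·[cation]ₒ + Σ P·[anion]ᵢ) / (Σ P·[cation]ᵢ + Σ P·[anion]ₒ)]
Numerator = 1×5.20 + 0.02×108 + 0.51×9.03 = 11.97
Denominator = 1×148 + 0.02×17.9 + 0.51×112 = 205.5
Vm = 57.9 · log₁₀(0.058232) = 57.9 × (-1.2348) = -71.50 mV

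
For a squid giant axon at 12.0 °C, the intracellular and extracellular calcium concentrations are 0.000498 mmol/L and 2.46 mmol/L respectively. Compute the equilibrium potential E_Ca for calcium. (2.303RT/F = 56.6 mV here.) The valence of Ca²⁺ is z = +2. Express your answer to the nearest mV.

105 mV

E = (56.6/z) · log₁₀([Ca²⁺]_out/[Ca²⁺]_in) with z = +2.
= (56.6/2) · log₁₀(2.46/0.000498) = 28.30 · log₁₀(4940)
= 28.30 · (3.6937) = 104.53 mV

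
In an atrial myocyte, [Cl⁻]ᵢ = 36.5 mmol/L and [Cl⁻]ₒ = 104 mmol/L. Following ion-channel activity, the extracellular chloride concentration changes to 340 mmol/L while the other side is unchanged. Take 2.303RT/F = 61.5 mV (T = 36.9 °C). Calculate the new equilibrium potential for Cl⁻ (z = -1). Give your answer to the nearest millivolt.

-60 mV

After the shift: [Cl⁻]_out = 340, [Cl⁻]_in = 36.5 mmol/L.
E_new = (61.5/-1)·log₁₀(340/36.5) = -61.50 · (0.9692) = -59.60 mV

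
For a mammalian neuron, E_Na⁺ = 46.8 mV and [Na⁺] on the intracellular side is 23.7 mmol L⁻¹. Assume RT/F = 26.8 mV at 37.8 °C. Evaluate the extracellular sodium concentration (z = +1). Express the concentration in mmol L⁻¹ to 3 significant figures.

136 mmol L⁻¹

Nernst: E = (26.8/1) · ln([out]/[in]), so ln([out]/[in]) = 46.8 × 1 / 26.8 = 1.7463.
[out]/[in] = e^(1.7463) = 5.733.
[out] = 5.733 × 23.7 = 135.9 mmol L⁻¹.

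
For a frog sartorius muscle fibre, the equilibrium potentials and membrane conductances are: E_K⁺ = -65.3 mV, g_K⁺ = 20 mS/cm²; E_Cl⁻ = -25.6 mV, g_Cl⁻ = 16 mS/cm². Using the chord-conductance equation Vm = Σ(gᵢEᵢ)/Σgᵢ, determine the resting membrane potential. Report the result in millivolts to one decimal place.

Σ gᵢEᵢ = 20·(-65.3) + 16·(-25.6) = -1715.60
Σ gᵢ = 20 + 16 = 36
Vm = -1715.60 / 36 = -47.66 mV

-47.7 mV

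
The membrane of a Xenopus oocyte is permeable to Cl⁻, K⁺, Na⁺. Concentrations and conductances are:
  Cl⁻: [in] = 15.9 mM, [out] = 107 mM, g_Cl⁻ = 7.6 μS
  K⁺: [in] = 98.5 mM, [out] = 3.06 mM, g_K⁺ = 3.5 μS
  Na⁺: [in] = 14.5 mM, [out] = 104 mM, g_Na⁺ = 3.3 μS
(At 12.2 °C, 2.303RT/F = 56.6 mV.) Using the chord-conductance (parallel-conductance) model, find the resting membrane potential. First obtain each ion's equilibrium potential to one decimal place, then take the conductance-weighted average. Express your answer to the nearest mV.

E_Cl⁻ = (56.6/-1)·log₁₀(107/15.9) = -46.9 mV
E_K⁺ = (56.6/1)·log₁₀(3.06/98.5) = -85.3 mV
E_Na⁺ = (56.6/1)·log₁₀(104/14.5) = 48.4 mV
Vm = (Σ gᵢEᵢ)/(Σ gᵢ) = (7.6·-46.9 + 3.5·-85.3 + 3.3·48.4) / (7.6 + 3.5 + 3.3)
= -495.27 / 14.4 = -34.39 mV

-34 mV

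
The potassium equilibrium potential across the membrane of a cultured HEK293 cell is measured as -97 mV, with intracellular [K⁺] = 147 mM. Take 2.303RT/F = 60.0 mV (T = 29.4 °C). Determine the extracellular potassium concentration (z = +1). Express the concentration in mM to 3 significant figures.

3.55 mM

Nernst: E = (60.0/1) · log₁₀([out]/[in]), so log₁₀([out]/[in]) = -97.0 × 1 / 60.0 = -1.6167.
[out]/[in] = 10^(-1.6167) = 0.02417.
[out] = 0.02417 × 147 = 3.553 mM.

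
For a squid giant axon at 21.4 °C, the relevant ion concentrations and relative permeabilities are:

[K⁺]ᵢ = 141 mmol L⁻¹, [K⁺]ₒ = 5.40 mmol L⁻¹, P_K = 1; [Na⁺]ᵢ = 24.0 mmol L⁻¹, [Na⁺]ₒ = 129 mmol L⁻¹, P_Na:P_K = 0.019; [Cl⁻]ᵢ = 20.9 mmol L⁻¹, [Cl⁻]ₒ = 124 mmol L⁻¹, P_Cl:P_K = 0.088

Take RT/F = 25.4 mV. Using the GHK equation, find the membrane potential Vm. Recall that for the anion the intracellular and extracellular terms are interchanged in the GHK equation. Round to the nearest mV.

-70 mV

Vm = 25.4 · ln[(Σ P·[cation]ₒ + Σ P·[anion]ᵢ) / (Σ P·[cation]ᵢ + Σ P·[anion]ₒ)]
Numerator = 1×5.40 + 0.019×129 + 0.088×20.9 = 9.69
Denominator = 1×141 + 0.019×24.0 + 0.088×124 = 152.4
Vm = 25.4 · ln(0.063597) = 25.4 × (-2.7552) = -69.98 mV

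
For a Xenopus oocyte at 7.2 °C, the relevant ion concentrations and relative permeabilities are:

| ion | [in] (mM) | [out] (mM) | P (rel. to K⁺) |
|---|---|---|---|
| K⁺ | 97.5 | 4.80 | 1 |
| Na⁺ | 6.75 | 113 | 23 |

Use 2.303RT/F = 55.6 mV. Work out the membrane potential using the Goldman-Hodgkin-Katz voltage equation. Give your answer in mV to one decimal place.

56.3 mV

Vm = 55.6 · log₁₀[(Σ P·[cation]ₒ + Σ P·[anion]ᵢ) / (Σ P·[cation]ᵢ + Σ P·[anion]ₒ)]
Numerator = 1×4.80 + 23×113 = 2604
Denominator = 1×97.5 + 23×6.75 = 252.8
Vm = 55.6 · log₁₀(10.302) = 55.6 × (1.0129) = 56.32 mV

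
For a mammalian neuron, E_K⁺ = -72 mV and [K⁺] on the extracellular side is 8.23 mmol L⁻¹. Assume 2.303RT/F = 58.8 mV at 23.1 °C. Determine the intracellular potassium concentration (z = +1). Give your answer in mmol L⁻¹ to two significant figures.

140 mmol L⁻¹

Nernst: E = (58.8/1) · log₁₀([out]/[in]), so log₁₀([out]/[in]) = -72.0 × 1 / 58.8 = -1.2245.
[out]/[in] = 10^(-1.2245) = 0.05964.
[in] = 8.23 / 0.05964 = 138 mmol L⁻¹.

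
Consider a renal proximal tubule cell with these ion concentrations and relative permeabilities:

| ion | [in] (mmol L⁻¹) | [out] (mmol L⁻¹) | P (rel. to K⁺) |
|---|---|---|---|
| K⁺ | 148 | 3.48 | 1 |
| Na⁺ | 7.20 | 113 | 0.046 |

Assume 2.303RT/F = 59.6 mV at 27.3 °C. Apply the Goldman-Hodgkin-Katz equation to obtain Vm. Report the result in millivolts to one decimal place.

-73.5 mV

Vm = 59.6 · log₁₀[(Σ P·[cation]ₒ + Σ P·[anion]ᵢ) / (Σ P·[cation]ᵢ + Σ P·[anion]ₒ)]
Numerator = 1×3.48 + 0.046×113 = 8.678
Denominator = 1×148 + 0.046×7.20 = 148.3
Vm = 59.6 · log₁₀(0.058504) = 59.6 × (-1.2328) = -73.48 mV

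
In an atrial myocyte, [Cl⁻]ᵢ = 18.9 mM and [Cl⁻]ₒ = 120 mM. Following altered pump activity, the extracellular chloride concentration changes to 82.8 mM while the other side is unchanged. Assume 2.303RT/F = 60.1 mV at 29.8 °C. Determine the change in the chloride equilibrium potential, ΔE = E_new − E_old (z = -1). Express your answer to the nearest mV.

E_old = (60.1/-1)·log₁₀(120/18.9) = -48.24 mV
E_new = (60.1/-1)·log₁₀(82.8/18.9) = -38.56 mV
ΔE = -38.56 − (-48.24) = 9.69 mV

10 mV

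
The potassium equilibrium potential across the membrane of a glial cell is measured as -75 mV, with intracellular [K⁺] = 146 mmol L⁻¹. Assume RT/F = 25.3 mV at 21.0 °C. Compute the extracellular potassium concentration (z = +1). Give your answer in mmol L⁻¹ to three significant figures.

Nernst: E = (25.3/1) · ln([out]/[in]), so ln([out]/[in]) = -75.0 × 1 / 25.3 = -2.9644.
[out]/[in] = e^(-2.9644) = 0.05159.
[out] = 0.05159 × 146 = 7.532 mmol L⁻¹.

7.53 mmol L⁻¹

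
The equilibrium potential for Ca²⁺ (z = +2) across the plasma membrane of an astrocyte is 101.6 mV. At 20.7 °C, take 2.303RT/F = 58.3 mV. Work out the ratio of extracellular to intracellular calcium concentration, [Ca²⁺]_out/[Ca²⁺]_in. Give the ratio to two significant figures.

3100

log₁₀([out]/[in]) = E·z/(58.3) = 101.6 × 2 / 58.3 = 3.4854
[out]/[in] = 10^(3.4854) = 3058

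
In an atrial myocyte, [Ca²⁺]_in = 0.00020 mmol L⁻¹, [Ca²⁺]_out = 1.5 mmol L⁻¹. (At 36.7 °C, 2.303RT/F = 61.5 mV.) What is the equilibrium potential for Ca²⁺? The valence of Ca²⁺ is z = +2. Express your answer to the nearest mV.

119 mV

E = (61.5/z) · log₁₀([Ca²⁺]_out/[Ca²⁺]_in) with z = +2.
= (61.5/2) · log₁₀(1.5/0.00020) = 30.75 · log₁₀(7500)
= 30.75 · (3.8751) = 119.16 mV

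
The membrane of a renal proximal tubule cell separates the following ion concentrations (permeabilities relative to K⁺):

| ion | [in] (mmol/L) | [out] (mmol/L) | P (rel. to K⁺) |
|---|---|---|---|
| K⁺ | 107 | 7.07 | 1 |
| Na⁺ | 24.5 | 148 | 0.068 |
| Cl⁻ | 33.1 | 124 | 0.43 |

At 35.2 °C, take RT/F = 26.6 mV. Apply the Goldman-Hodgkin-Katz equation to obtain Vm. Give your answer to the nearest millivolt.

Vm = 26.6 · ln[(Σ P·[cation]ₒ + Σ P·[anion]ᵢ) / (Σ P·[cation]ᵢ + Σ P·[anion]ₒ)]
Numerator = 1×7.07 + 0.068×148 + 0.43×33.1 = 31.37
Denominator = 1×107 + 0.068×24.5 + 0.43×124 = 162
Vm = 26.6 · ln(0.19364) = 26.6 × (-1.6418) = -43.67 mV

-44 mV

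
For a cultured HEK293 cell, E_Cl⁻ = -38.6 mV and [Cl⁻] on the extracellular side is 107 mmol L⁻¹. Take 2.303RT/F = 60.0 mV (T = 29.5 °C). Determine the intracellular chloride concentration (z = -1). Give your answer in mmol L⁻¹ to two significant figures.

24 mmol L⁻¹

Nernst: E = (60.0/-1) · log₁₀([out]/[in]), so log₁₀([out]/[in]) = -38.6 × -1 / 60.0 = 0.6433.
[out]/[in] = 10^(0.6433) = 4.399.
[in] = 107 / 4.399 = 24.32 mmol L⁻¹.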